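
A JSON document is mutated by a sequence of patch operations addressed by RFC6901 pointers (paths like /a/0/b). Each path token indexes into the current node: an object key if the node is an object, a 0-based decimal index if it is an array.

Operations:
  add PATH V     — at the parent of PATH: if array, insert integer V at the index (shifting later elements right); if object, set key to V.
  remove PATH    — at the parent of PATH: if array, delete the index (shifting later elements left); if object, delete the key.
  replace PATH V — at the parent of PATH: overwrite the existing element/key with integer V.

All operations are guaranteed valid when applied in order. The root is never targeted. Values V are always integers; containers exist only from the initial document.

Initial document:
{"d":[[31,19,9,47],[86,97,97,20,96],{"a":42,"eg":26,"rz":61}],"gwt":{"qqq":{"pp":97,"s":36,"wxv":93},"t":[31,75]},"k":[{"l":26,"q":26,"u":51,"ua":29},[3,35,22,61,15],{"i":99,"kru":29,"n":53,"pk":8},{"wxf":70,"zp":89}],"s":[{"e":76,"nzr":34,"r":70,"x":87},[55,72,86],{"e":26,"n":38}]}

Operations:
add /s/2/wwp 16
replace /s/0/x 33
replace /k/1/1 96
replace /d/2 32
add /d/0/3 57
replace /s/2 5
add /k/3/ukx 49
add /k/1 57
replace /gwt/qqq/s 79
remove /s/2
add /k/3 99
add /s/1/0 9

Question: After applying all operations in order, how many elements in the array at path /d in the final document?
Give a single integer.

After op 1 (add /s/2/wwp 16): {"d":[[31,19,9,47],[86,97,97,20,96],{"a":42,"eg":26,"rz":61}],"gwt":{"qqq":{"pp":97,"s":36,"wxv":93},"t":[31,75]},"k":[{"l":26,"q":26,"u":51,"ua":29},[3,35,22,61,15],{"i":99,"kru":29,"n":53,"pk":8},{"wxf":70,"zp":89}],"s":[{"e":76,"nzr":34,"r":70,"x":87},[55,72,86],{"e":26,"n":38,"wwp":16}]}
After op 2 (replace /s/0/x 33): {"d":[[31,19,9,47],[86,97,97,20,96],{"a":42,"eg":26,"rz":61}],"gwt":{"qqq":{"pp":97,"s":36,"wxv":93},"t":[31,75]},"k":[{"l":26,"q":26,"u":51,"ua":29},[3,35,22,61,15],{"i":99,"kru":29,"n":53,"pk":8},{"wxf":70,"zp":89}],"s":[{"e":76,"nzr":34,"r":70,"x":33},[55,72,86],{"e":26,"n":38,"wwp":16}]}
After op 3 (replace /k/1/1 96): {"d":[[31,19,9,47],[86,97,97,20,96],{"a":42,"eg":26,"rz":61}],"gwt":{"qqq":{"pp":97,"s":36,"wxv":93},"t":[31,75]},"k":[{"l":26,"q":26,"u":51,"ua":29},[3,96,22,61,15],{"i":99,"kru":29,"n":53,"pk":8},{"wxf":70,"zp":89}],"s":[{"e":76,"nzr":34,"r":70,"x":33},[55,72,86],{"e":26,"n":38,"wwp":16}]}
After op 4 (replace /d/2 32): {"d":[[31,19,9,47],[86,97,97,20,96],32],"gwt":{"qqq":{"pp":97,"s":36,"wxv":93},"t":[31,75]},"k":[{"l":26,"q":26,"u":51,"ua":29},[3,96,22,61,15],{"i":99,"kru":29,"n":53,"pk":8},{"wxf":70,"zp":89}],"s":[{"e":76,"nzr":34,"r":70,"x":33},[55,72,86],{"e":26,"n":38,"wwp":16}]}
After op 5 (add /d/0/3 57): {"d":[[31,19,9,57,47],[86,97,97,20,96],32],"gwt":{"qqq":{"pp":97,"s":36,"wxv":93},"t":[31,75]},"k":[{"l":26,"q":26,"u":51,"ua":29},[3,96,22,61,15],{"i":99,"kru":29,"n":53,"pk":8},{"wxf":70,"zp":89}],"s":[{"e":76,"nzr":34,"r":70,"x":33},[55,72,86],{"e":26,"n":38,"wwp":16}]}
After op 6 (replace /s/2 5): {"d":[[31,19,9,57,47],[86,97,97,20,96],32],"gwt":{"qqq":{"pp":97,"s":36,"wxv":93},"t":[31,75]},"k":[{"l":26,"q":26,"u":51,"ua":29},[3,96,22,61,15],{"i":99,"kru":29,"n":53,"pk":8},{"wxf":70,"zp":89}],"s":[{"e":76,"nzr":34,"r":70,"x":33},[55,72,86],5]}
After op 7 (add /k/3/ukx 49): {"d":[[31,19,9,57,47],[86,97,97,20,96],32],"gwt":{"qqq":{"pp":97,"s":36,"wxv":93},"t":[31,75]},"k":[{"l":26,"q":26,"u":51,"ua":29},[3,96,22,61,15],{"i":99,"kru":29,"n":53,"pk":8},{"ukx":49,"wxf":70,"zp":89}],"s":[{"e":76,"nzr":34,"r":70,"x":33},[55,72,86],5]}
After op 8 (add /k/1 57): {"d":[[31,19,9,57,47],[86,97,97,20,96],32],"gwt":{"qqq":{"pp":97,"s":36,"wxv":93},"t":[31,75]},"k":[{"l":26,"q":26,"u":51,"ua":29},57,[3,96,22,61,15],{"i":99,"kru":29,"n":53,"pk":8},{"ukx":49,"wxf":70,"zp":89}],"s":[{"e":76,"nzr":34,"r":70,"x":33},[55,72,86],5]}
After op 9 (replace /gwt/qqq/s 79): {"d":[[31,19,9,57,47],[86,97,97,20,96],32],"gwt":{"qqq":{"pp":97,"s":79,"wxv":93},"t":[31,75]},"k":[{"l":26,"q":26,"u":51,"ua":29},57,[3,96,22,61,15],{"i":99,"kru":29,"n":53,"pk":8},{"ukx":49,"wxf":70,"zp":89}],"s":[{"e":76,"nzr":34,"r":70,"x":33},[55,72,86],5]}
After op 10 (remove /s/2): {"d":[[31,19,9,57,47],[86,97,97,20,96],32],"gwt":{"qqq":{"pp":97,"s":79,"wxv":93},"t":[31,75]},"k":[{"l":26,"q":26,"u":51,"ua":29},57,[3,96,22,61,15],{"i":99,"kru":29,"n":53,"pk":8},{"ukx":49,"wxf":70,"zp":89}],"s":[{"e":76,"nzr":34,"r":70,"x":33},[55,72,86]]}
After op 11 (add /k/3 99): {"d":[[31,19,9,57,47],[86,97,97,20,96],32],"gwt":{"qqq":{"pp":97,"s":79,"wxv":93},"t":[31,75]},"k":[{"l":26,"q":26,"u":51,"ua":29},57,[3,96,22,61,15],99,{"i":99,"kru":29,"n":53,"pk":8},{"ukx":49,"wxf":70,"zp":89}],"s":[{"e":76,"nzr":34,"r":70,"x":33},[55,72,86]]}
After op 12 (add /s/1/0 9): {"d":[[31,19,9,57,47],[86,97,97,20,96],32],"gwt":{"qqq":{"pp":97,"s":79,"wxv":93},"t":[31,75]},"k":[{"l":26,"q":26,"u":51,"ua":29},57,[3,96,22,61,15],99,{"i":99,"kru":29,"n":53,"pk":8},{"ukx":49,"wxf":70,"zp":89}],"s":[{"e":76,"nzr":34,"r":70,"x":33},[9,55,72,86]]}
Size at path /d: 3

Answer: 3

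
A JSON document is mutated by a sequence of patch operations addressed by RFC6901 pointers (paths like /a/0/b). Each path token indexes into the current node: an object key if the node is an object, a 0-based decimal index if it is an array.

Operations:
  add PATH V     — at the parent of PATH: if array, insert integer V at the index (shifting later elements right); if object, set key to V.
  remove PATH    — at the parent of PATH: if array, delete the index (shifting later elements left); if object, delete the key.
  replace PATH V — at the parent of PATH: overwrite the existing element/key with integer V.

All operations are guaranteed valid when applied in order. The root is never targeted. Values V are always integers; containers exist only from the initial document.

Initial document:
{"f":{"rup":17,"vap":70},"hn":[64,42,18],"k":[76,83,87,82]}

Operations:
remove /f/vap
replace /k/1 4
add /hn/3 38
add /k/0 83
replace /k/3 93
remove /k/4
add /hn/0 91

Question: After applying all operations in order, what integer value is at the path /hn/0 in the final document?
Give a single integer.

After op 1 (remove /f/vap): {"f":{"rup":17},"hn":[64,42,18],"k":[76,83,87,82]}
After op 2 (replace /k/1 4): {"f":{"rup":17},"hn":[64,42,18],"k":[76,4,87,82]}
After op 3 (add /hn/3 38): {"f":{"rup":17},"hn":[64,42,18,38],"k":[76,4,87,82]}
After op 4 (add /k/0 83): {"f":{"rup":17},"hn":[64,42,18,38],"k":[83,76,4,87,82]}
After op 5 (replace /k/3 93): {"f":{"rup":17},"hn":[64,42,18,38],"k":[83,76,4,93,82]}
After op 6 (remove /k/4): {"f":{"rup":17},"hn":[64,42,18,38],"k":[83,76,4,93]}
After op 7 (add /hn/0 91): {"f":{"rup":17},"hn":[91,64,42,18,38],"k":[83,76,4,93]}
Value at /hn/0: 91

Answer: 91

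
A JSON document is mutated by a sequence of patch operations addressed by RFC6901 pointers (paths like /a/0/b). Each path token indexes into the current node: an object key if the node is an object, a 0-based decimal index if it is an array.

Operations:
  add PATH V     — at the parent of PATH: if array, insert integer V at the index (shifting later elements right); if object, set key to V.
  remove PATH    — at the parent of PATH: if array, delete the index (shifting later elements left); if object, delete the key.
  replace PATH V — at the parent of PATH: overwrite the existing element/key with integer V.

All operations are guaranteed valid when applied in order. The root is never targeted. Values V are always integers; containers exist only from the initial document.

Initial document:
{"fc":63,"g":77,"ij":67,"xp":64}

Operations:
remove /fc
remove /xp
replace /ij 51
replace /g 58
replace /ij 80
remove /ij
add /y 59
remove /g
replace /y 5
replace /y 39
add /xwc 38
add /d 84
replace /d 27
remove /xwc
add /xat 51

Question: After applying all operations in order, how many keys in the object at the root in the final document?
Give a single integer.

After op 1 (remove /fc): {"g":77,"ij":67,"xp":64}
After op 2 (remove /xp): {"g":77,"ij":67}
After op 3 (replace /ij 51): {"g":77,"ij":51}
After op 4 (replace /g 58): {"g":58,"ij":51}
After op 5 (replace /ij 80): {"g":58,"ij":80}
After op 6 (remove /ij): {"g":58}
After op 7 (add /y 59): {"g":58,"y":59}
After op 8 (remove /g): {"y":59}
After op 9 (replace /y 5): {"y":5}
After op 10 (replace /y 39): {"y":39}
After op 11 (add /xwc 38): {"xwc":38,"y":39}
After op 12 (add /d 84): {"d":84,"xwc":38,"y":39}
After op 13 (replace /d 27): {"d":27,"xwc":38,"y":39}
After op 14 (remove /xwc): {"d":27,"y":39}
After op 15 (add /xat 51): {"d":27,"xat":51,"y":39}
Size at the root: 3

Answer: 3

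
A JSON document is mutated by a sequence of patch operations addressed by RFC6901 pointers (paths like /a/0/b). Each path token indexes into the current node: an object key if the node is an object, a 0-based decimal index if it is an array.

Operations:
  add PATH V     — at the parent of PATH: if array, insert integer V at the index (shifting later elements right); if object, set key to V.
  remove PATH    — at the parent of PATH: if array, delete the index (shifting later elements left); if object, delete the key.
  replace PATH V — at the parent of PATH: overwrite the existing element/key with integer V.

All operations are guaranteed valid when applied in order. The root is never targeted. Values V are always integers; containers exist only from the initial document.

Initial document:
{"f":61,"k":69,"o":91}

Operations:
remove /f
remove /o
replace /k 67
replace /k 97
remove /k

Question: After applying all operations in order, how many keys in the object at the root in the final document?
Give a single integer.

Answer: 0

Derivation:
After op 1 (remove /f): {"k":69,"o":91}
After op 2 (remove /o): {"k":69}
After op 3 (replace /k 67): {"k":67}
After op 4 (replace /k 97): {"k":97}
After op 5 (remove /k): {}
Size at the root: 0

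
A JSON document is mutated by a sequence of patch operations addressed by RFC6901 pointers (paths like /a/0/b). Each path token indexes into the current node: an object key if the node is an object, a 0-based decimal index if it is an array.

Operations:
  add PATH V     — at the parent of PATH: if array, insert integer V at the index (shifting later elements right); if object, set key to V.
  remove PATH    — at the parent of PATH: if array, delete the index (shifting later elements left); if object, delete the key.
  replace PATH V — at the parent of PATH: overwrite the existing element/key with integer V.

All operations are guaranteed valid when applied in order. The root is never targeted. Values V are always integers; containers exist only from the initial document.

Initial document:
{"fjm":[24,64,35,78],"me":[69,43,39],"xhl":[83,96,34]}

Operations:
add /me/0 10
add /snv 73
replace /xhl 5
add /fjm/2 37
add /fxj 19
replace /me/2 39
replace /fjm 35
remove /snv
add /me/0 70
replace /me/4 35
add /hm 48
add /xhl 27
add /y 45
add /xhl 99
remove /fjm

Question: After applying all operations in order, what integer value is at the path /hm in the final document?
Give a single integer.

Answer: 48

Derivation:
After op 1 (add /me/0 10): {"fjm":[24,64,35,78],"me":[10,69,43,39],"xhl":[83,96,34]}
After op 2 (add /snv 73): {"fjm":[24,64,35,78],"me":[10,69,43,39],"snv":73,"xhl":[83,96,34]}
After op 3 (replace /xhl 5): {"fjm":[24,64,35,78],"me":[10,69,43,39],"snv":73,"xhl":5}
After op 4 (add /fjm/2 37): {"fjm":[24,64,37,35,78],"me":[10,69,43,39],"snv":73,"xhl":5}
After op 5 (add /fxj 19): {"fjm":[24,64,37,35,78],"fxj":19,"me":[10,69,43,39],"snv":73,"xhl":5}
After op 6 (replace /me/2 39): {"fjm":[24,64,37,35,78],"fxj":19,"me":[10,69,39,39],"snv":73,"xhl":5}
After op 7 (replace /fjm 35): {"fjm":35,"fxj":19,"me":[10,69,39,39],"snv":73,"xhl":5}
After op 8 (remove /snv): {"fjm":35,"fxj":19,"me":[10,69,39,39],"xhl":5}
After op 9 (add /me/0 70): {"fjm":35,"fxj":19,"me":[70,10,69,39,39],"xhl":5}
After op 10 (replace /me/4 35): {"fjm":35,"fxj":19,"me":[70,10,69,39,35],"xhl":5}
After op 11 (add /hm 48): {"fjm":35,"fxj":19,"hm":48,"me":[70,10,69,39,35],"xhl":5}
After op 12 (add /xhl 27): {"fjm":35,"fxj":19,"hm":48,"me":[70,10,69,39,35],"xhl":27}
After op 13 (add /y 45): {"fjm":35,"fxj":19,"hm":48,"me":[70,10,69,39,35],"xhl":27,"y":45}
After op 14 (add /xhl 99): {"fjm":35,"fxj":19,"hm":48,"me":[70,10,69,39,35],"xhl":99,"y":45}
After op 15 (remove /fjm): {"fxj":19,"hm":48,"me":[70,10,69,39,35],"xhl":99,"y":45}
Value at /hm: 48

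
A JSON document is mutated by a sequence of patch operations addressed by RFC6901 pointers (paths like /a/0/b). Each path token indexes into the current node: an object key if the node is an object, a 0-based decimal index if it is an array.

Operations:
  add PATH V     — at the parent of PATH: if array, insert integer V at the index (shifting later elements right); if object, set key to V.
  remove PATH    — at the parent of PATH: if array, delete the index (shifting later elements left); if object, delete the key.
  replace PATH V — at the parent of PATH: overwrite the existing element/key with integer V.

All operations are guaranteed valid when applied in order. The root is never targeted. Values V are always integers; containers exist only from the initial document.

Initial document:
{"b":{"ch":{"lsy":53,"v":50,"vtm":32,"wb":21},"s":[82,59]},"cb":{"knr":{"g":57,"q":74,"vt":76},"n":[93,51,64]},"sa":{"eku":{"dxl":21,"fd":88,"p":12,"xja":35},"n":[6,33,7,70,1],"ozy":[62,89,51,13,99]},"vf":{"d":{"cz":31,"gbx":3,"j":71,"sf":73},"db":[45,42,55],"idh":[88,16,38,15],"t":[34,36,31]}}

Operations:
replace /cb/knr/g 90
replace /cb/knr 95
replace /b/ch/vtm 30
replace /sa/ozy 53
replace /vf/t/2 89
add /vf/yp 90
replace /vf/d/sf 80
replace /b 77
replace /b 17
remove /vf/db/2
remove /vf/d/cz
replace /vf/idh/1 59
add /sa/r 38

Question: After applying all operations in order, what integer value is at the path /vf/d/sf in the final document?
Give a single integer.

Answer: 80

Derivation:
After op 1 (replace /cb/knr/g 90): {"b":{"ch":{"lsy":53,"v":50,"vtm":32,"wb":21},"s":[82,59]},"cb":{"knr":{"g":90,"q":74,"vt":76},"n":[93,51,64]},"sa":{"eku":{"dxl":21,"fd":88,"p":12,"xja":35},"n":[6,33,7,70,1],"ozy":[62,89,51,13,99]},"vf":{"d":{"cz":31,"gbx":3,"j":71,"sf":73},"db":[45,42,55],"idh":[88,16,38,15],"t":[34,36,31]}}
After op 2 (replace /cb/knr 95): {"b":{"ch":{"lsy":53,"v":50,"vtm":32,"wb":21},"s":[82,59]},"cb":{"knr":95,"n":[93,51,64]},"sa":{"eku":{"dxl":21,"fd":88,"p":12,"xja":35},"n":[6,33,7,70,1],"ozy":[62,89,51,13,99]},"vf":{"d":{"cz":31,"gbx":3,"j":71,"sf":73},"db":[45,42,55],"idh":[88,16,38,15],"t":[34,36,31]}}
After op 3 (replace /b/ch/vtm 30): {"b":{"ch":{"lsy":53,"v":50,"vtm":30,"wb":21},"s":[82,59]},"cb":{"knr":95,"n":[93,51,64]},"sa":{"eku":{"dxl":21,"fd":88,"p":12,"xja":35},"n":[6,33,7,70,1],"ozy":[62,89,51,13,99]},"vf":{"d":{"cz":31,"gbx":3,"j":71,"sf":73},"db":[45,42,55],"idh":[88,16,38,15],"t":[34,36,31]}}
After op 4 (replace /sa/ozy 53): {"b":{"ch":{"lsy":53,"v":50,"vtm":30,"wb":21},"s":[82,59]},"cb":{"knr":95,"n":[93,51,64]},"sa":{"eku":{"dxl":21,"fd":88,"p":12,"xja":35},"n":[6,33,7,70,1],"ozy":53},"vf":{"d":{"cz":31,"gbx":3,"j":71,"sf":73},"db":[45,42,55],"idh":[88,16,38,15],"t":[34,36,31]}}
After op 5 (replace /vf/t/2 89): {"b":{"ch":{"lsy":53,"v":50,"vtm":30,"wb":21},"s":[82,59]},"cb":{"knr":95,"n":[93,51,64]},"sa":{"eku":{"dxl":21,"fd":88,"p":12,"xja":35},"n":[6,33,7,70,1],"ozy":53},"vf":{"d":{"cz":31,"gbx":3,"j":71,"sf":73},"db":[45,42,55],"idh":[88,16,38,15],"t":[34,36,89]}}
After op 6 (add /vf/yp 90): {"b":{"ch":{"lsy":53,"v":50,"vtm":30,"wb":21},"s":[82,59]},"cb":{"knr":95,"n":[93,51,64]},"sa":{"eku":{"dxl":21,"fd":88,"p":12,"xja":35},"n":[6,33,7,70,1],"ozy":53},"vf":{"d":{"cz":31,"gbx":3,"j":71,"sf":73},"db":[45,42,55],"idh":[88,16,38,15],"t":[34,36,89],"yp":90}}
After op 7 (replace /vf/d/sf 80): {"b":{"ch":{"lsy":53,"v":50,"vtm":30,"wb":21},"s":[82,59]},"cb":{"knr":95,"n":[93,51,64]},"sa":{"eku":{"dxl":21,"fd":88,"p":12,"xja":35},"n":[6,33,7,70,1],"ozy":53},"vf":{"d":{"cz":31,"gbx":3,"j":71,"sf":80},"db":[45,42,55],"idh":[88,16,38,15],"t":[34,36,89],"yp":90}}
After op 8 (replace /b 77): {"b":77,"cb":{"knr":95,"n":[93,51,64]},"sa":{"eku":{"dxl":21,"fd":88,"p":12,"xja":35},"n":[6,33,7,70,1],"ozy":53},"vf":{"d":{"cz":31,"gbx":3,"j":71,"sf":80},"db":[45,42,55],"idh":[88,16,38,15],"t":[34,36,89],"yp":90}}
After op 9 (replace /b 17): {"b":17,"cb":{"knr":95,"n":[93,51,64]},"sa":{"eku":{"dxl":21,"fd":88,"p":12,"xja":35},"n":[6,33,7,70,1],"ozy":53},"vf":{"d":{"cz":31,"gbx":3,"j":71,"sf":80},"db":[45,42,55],"idh":[88,16,38,15],"t":[34,36,89],"yp":90}}
After op 10 (remove /vf/db/2): {"b":17,"cb":{"knr":95,"n":[93,51,64]},"sa":{"eku":{"dxl":21,"fd":88,"p":12,"xja":35},"n":[6,33,7,70,1],"ozy":53},"vf":{"d":{"cz":31,"gbx":3,"j":71,"sf":80},"db":[45,42],"idh":[88,16,38,15],"t":[34,36,89],"yp":90}}
After op 11 (remove /vf/d/cz): {"b":17,"cb":{"knr":95,"n":[93,51,64]},"sa":{"eku":{"dxl":21,"fd":88,"p":12,"xja":35},"n":[6,33,7,70,1],"ozy":53},"vf":{"d":{"gbx":3,"j":71,"sf":80},"db":[45,42],"idh":[88,16,38,15],"t":[34,36,89],"yp":90}}
After op 12 (replace /vf/idh/1 59): {"b":17,"cb":{"knr":95,"n":[93,51,64]},"sa":{"eku":{"dxl":21,"fd":88,"p":12,"xja":35},"n":[6,33,7,70,1],"ozy":53},"vf":{"d":{"gbx":3,"j":71,"sf":80},"db":[45,42],"idh":[88,59,38,15],"t":[34,36,89],"yp":90}}
After op 13 (add /sa/r 38): {"b":17,"cb":{"knr":95,"n":[93,51,64]},"sa":{"eku":{"dxl":21,"fd":88,"p":12,"xja":35},"n":[6,33,7,70,1],"ozy":53,"r":38},"vf":{"d":{"gbx":3,"j":71,"sf":80},"db":[45,42],"idh":[88,59,38,15],"t":[34,36,89],"yp":90}}
Value at /vf/d/sf: 80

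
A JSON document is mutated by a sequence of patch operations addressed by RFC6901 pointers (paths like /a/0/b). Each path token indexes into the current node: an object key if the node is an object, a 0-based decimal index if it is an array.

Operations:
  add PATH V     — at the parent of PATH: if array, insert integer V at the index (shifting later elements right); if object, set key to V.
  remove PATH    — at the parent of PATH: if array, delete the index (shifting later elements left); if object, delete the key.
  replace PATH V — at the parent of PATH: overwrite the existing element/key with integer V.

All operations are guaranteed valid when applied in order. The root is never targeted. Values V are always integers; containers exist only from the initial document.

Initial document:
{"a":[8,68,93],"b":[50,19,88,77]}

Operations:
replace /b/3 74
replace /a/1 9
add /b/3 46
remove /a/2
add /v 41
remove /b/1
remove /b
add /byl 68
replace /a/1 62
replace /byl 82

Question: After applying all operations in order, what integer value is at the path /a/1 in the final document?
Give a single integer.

Answer: 62

Derivation:
After op 1 (replace /b/3 74): {"a":[8,68,93],"b":[50,19,88,74]}
After op 2 (replace /a/1 9): {"a":[8,9,93],"b":[50,19,88,74]}
After op 3 (add /b/3 46): {"a":[8,9,93],"b":[50,19,88,46,74]}
After op 4 (remove /a/2): {"a":[8,9],"b":[50,19,88,46,74]}
After op 5 (add /v 41): {"a":[8,9],"b":[50,19,88,46,74],"v":41}
After op 6 (remove /b/1): {"a":[8,9],"b":[50,88,46,74],"v":41}
After op 7 (remove /b): {"a":[8,9],"v":41}
After op 8 (add /byl 68): {"a":[8,9],"byl":68,"v":41}
After op 9 (replace /a/1 62): {"a":[8,62],"byl":68,"v":41}
After op 10 (replace /byl 82): {"a":[8,62],"byl":82,"v":41}
Value at /a/1: 62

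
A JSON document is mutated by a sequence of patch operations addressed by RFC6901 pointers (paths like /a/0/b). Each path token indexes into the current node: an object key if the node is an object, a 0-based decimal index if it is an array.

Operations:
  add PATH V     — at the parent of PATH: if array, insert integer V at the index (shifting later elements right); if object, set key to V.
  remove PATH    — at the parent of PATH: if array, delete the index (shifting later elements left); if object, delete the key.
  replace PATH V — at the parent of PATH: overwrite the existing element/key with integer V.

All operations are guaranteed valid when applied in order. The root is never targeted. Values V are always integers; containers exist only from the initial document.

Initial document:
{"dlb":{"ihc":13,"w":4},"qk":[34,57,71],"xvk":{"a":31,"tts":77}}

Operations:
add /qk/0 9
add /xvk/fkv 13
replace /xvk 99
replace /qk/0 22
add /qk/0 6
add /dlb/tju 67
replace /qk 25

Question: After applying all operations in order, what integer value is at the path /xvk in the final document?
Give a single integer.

Answer: 99

Derivation:
After op 1 (add /qk/0 9): {"dlb":{"ihc":13,"w":4},"qk":[9,34,57,71],"xvk":{"a":31,"tts":77}}
After op 2 (add /xvk/fkv 13): {"dlb":{"ihc":13,"w":4},"qk":[9,34,57,71],"xvk":{"a":31,"fkv":13,"tts":77}}
After op 3 (replace /xvk 99): {"dlb":{"ihc":13,"w":4},"qk":[9,34,57,71],"xvk":99}
After op 4 (replace /qk/0 22): {"dlb":{"ihc":13,"w":4},"qk":[22,34,57,71],"xvk":99}
After op 5 (add /qk/0 6): {"dlb":{"ihc":13,"w":4},"qk":[6,22,34,57,71],"xvk":99}
After op 6 (add /dlb/tju 67): {"dlb":{"ihc":13,"tju":67,"w":4},"qk":[6,22,34,57,71],"xvk":99}
After op 7 (replace /qk 25): {"dlb":{"ihc":13,"tju":67,"w":4},"qk":25,"xvk":99}
Value at /xvk: 99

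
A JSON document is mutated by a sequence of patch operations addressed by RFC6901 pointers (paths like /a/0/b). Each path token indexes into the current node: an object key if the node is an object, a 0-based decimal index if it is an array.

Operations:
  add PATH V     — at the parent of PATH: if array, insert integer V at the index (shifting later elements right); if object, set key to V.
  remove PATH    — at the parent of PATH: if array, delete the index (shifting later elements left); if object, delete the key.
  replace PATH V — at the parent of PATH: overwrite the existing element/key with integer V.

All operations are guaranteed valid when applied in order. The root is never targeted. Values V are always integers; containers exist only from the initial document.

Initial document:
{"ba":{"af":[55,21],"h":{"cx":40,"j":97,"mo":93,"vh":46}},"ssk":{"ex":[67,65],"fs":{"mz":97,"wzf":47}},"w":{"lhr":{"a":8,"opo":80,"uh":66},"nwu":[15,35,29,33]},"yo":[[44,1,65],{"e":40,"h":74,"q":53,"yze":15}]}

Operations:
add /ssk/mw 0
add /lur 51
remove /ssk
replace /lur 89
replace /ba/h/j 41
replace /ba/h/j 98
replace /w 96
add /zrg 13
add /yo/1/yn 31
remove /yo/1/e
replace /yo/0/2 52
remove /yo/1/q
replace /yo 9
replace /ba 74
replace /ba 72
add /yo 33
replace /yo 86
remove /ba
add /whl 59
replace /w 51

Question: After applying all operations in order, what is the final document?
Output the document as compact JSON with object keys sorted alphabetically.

Answer: {"lur":89,"w":51,"whl":59,"yo":86,"zrg":13}

Derivation:
After op 1 (add /ssk/mw 0): {"ba":{"af":[55,21],"h":{"cx":40,"j":97,"mo":93,"vh":46}},"ssk":{"ex":[67,65],"fs":{"mz":97,"wzf":47},"mw":0},"w":{"lhr":{"a":8,"opo":80,"uh":66},"nwu":[15,35,29,33]},"yo":[[44,1,65],{"e":40,"h":74,"q":53,"yze":15}]}
After op 2 (add /lur 51): {"ba":{"af":[55,21],"h":{"cx":40,"j":97,"mo":93,"vh":46}},"lur":51,"ssk":{"ex":[67,65],"fs":{"mz":97,"wzf":47},"mw":0},"w":{"lhr":{"a":8,"opo":80,"uh":66},"nwu":[15,35,29,33]},"yo":[[44,1,65],{"e":40,"h":74,"q":53,"yze":15}]}
After op 3 (remove /ssk): {"ba":{"af":[55,21],"h":{"cx":40,"j":97,"mo":93,"vh":46}},"lur":51,"w":{"lhr":{"a":8,"opo":80,"uh":66},"nwu":[15,35,29,33]},"yo":[[44,1,65],{"e":40,"h":74,"q":53,"yze":15}]}
After op 4 (replace /lur 89): {"ba":{"af":[55,21],"h":{"cx":40,"j":97,"mo":93,"vh":46}},"lur":89,"w":{"lhr":{"a":8,"opo":80,"uh":66},"nwu":[15,35,29,33]},"yo":[[44,1,65],{"e":40,"h":74,"q":53,"yze":15}]}
After op 5 (replace /ba/h/j 41): {"ba":{"af":[55,21],"h":{"cx":40,"j":41,"mo":93,"vh":46}},"lur":89,"w":{"lhr":{"a":8,"opo":80,"uh":66},"nwu":[15,35,29,33]},"yo":[[44,1,65],{"e":40,"h":74,"q":53,"yze":15}]}
After op 6 (replace /ba/h/j 98): {"ba":{"af":[55,21],"h":{"cx":40,"j":98,"mo":93,"vh":46}},"lur":89,"w":{"lhr":{"a":8,"opo":80,"uh":66},"nwu":[15,35,29,33]},"yo":[[44,1,65],{"e":40,"h":74,"q":53,"yze":15}]}
After op 7 (replace /w 96): {"ba":{"af":[55,21],"h":{"cx":40,"j":98,"mo":93,"vh":46}},"lur":89,"w":96,"yo":[[44,1,65],{"e":40,"h":74,"q":53,"yze":15}]}
After op 8 (add /zrg 13): {"ba":{"af":[55,21],"h":{"cx":40,"j":98,"mo":93,"vh":46}},"lur":89,"w":96,"yo":[[44,1,65],{"e":40,"h":74,"q":53,"yze":15}],"zrg":13}
After op 9 (add /yo/1/yn 31): {"ba":{"af":[55,21],"h":{"cx":40,"j":98,"mo":93,"vh":46}},"lur":89,"w":96,"yo":[[44,1,65],{"e":40,"h":74,"q":53,"yn":31,"yze":15}],"zrg":13}
After op 10 (remove /yo/1/e): {"ba":{"af":[55,21],"h":{"cx":40,"j":98,"mo":93,"vh":46}},"lur":89,"w":96,"yo":[[44,1,65],{"h":74,"q":53,"yn":31,"yze":15}],"zrg":13}
After op 11 (replace /yo/0/2 52): {"ba":{"af":[55,21],"h":{"cx":40,"j":98,"mo":93,"vh":46}},"lur":89,"w":96,"yo":[[44,1,52],{"h":74,"q":53,"yn":31,"yze":15}],"zrg":13}
After op 12 (remove /yo/1/q): {"ba":{"af":[55,21],"h":{"cx":40,"j":98,"mo":93,"vh":46}},"lur":89,"w":96,"yo":[[44,1,52],{"h":74,"yn":31,"yze":15}],"zrg":13}
After op 13 (replace /yo 9): {"ba":{"af":[55,21],"h":{"cx":40,"j":98,"mo":93,"vh":46}},"lur":89,"w":96,"yo":9,"zrg":13}
After op 14 (replace /ba 74): {"ba":74,"lur":89,"w":96,"yo":9,"zrg":13}
After op 15 (replace /ba 72): {"ba":72,"lur":89,"w":96,"yo":9,"zrg":13}
After op 16 (add /yo 33): {"ba":72,"lur":89,"w":96,"yo":33,"zrg":13}
After op 17 (replace /yo 86): {"ba":72,"lur":89,"w":96,"yo":86,"zrg":13}
After op 18 (remove /ba): {"lur":89,"w":96,"yo":86,"zrg":13}
After op 19 (add /whl 59): {"lur":89,"w":96,"whl":59,"yo":86,"zrg":13}
After op 20 (replace /w 51): {"lur":89,"w":51,"whl":59,"yo":86,"zrg":13}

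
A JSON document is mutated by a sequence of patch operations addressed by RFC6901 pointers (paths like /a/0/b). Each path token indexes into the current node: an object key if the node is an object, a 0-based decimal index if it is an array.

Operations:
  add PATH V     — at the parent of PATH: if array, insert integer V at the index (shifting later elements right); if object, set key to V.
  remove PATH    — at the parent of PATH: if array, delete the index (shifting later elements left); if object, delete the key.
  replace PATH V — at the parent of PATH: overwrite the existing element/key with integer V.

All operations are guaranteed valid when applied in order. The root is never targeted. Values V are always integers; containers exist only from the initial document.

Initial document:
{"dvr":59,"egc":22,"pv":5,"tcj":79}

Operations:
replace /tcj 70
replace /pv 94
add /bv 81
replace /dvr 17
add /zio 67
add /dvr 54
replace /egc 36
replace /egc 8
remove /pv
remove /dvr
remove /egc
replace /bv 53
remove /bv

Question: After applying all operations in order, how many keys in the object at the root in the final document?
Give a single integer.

Answer: 2

Derivation:
After op 1 (replace /tcj 70): {"dvr":59,"egc":22,"pv":5,"tcj":70}
After op 2 (replace /pv 94): {"dvr":59,"egc":22,"pv":94,"tcj":70}
After op 3 (add /bv 81): {"bv":81,"dvr":59,"egc":22,"pv":94,"tcj":70}
After op 4 (replace /dvr 17): {"bv":81,"dvr":17,"egc":22,"pv":94,"tcj":70}
After op 5 (add /zio 67): {"bv":81,"dvr":17,"egc":22,"pv":94,"tcj":70,"zio":67}
After op 6 (add /dvr 54): {"bv":81,"dvr":54,"egc":22,"pv":94,"tcj":70,"zio":67}
After op 7 (replace /egc 36): {"bv":81,"dvr":54,"egc":36,"pv":94,"tcj":70,"zio":67}
After op 8 (replace /egc 8): {"bv":81,"dvr":54,"egc":8,"pv":94,"tcj":70,"zio":67}
After op 9 (remove /pv): {"bv":81,"dvr":54,"egc":8,"tcj":70,"zio":67}
After op 10 (remove /dvr): {"bv":81,"egc":8,"tcj":70,"zio":67}
After op 11 (remove /egc): {"bv":81,"tcj":70,"zio":67}
After op 12 (replace /bv 53): {"bv":53,"tcj":70,"zio":67}
After op 13 (remove /bv): {"tcj":70,"zio":67}
Size at the root: 2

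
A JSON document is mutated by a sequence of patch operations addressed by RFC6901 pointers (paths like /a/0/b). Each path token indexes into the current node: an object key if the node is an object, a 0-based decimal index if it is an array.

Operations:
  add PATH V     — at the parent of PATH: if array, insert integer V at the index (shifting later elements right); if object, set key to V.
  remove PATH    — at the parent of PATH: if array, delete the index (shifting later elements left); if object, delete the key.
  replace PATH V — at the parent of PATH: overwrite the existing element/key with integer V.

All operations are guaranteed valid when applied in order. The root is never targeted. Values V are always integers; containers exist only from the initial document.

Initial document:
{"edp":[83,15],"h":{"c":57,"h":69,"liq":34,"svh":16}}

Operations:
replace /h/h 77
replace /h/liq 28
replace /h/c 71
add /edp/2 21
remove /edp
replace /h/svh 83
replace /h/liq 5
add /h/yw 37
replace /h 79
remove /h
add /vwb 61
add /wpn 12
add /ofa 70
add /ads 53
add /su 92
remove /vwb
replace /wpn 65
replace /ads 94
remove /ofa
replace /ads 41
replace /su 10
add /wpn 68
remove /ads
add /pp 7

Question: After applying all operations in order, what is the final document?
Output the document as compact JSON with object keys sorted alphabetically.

After op 1 (replace /h/h 77): {"edp":[83,15],"h":{"c":57,"h":77,"liq":34,"svh":16}}
After op 2 (replace /h/liq 28): {"edp":[83,15],"h":{"c":57,"h":77,"liq":28,"svh":16}}
After op 3 (replace /h/c 71): {"edp":[83,15],"h":{"c":71,"h":77,"liq":28,"svh":16}}
After op 4 (add /edp/2 21): {"edp":[83,15,21],"h":{"c":71,"h":77,"liq":28,"svh":16}}
After op 5 (remove /edp): {"h":{"c":71,"h":77,"liq":28,"svh":16}}
After op 6 (replace /h/svh 83): {"h":{"c":71,"h":77,"liq":28,"svh":83}}
After op 7 (replace /h/liq 5): {"h":{"c":71,"h":77,"liq":5,"svh":83}}
After op 8 (add /h/yw 37): {"h":{"c":71,"h":77,"liq":5,"svh":83,"yw":37}}
After op 9 (replace /h 79): {"h":79}
After op 10 (remove /h): {}
After op 11 (add /vwb 61): {"vwb":61}
After op 12 (add /wpn 12): {"vwb":61,"wpn":12}
After op 13 (add /ofa 70): {"ofa":70,"vwb":61,"wpn":12}
After op 14 (add /ads 53): {"ads":53,"ofa":70,"vwb":61,"wpn":12}
After op 15 (add /su 92): {"ads":53,"ofa":70,"su":92,"vwb":61,"wpn":12}
After op 16 (remove /vwb): {"ads":53,"ofa":70,"su":92,"wpn":12}
After op 17 (replace /wpn 65): {"ads":53,"ofa":70,"su":92,"wpn":65}
After op 18 (replace /ads 94): {"ads":94,"ofa":70,"su":92,"wpn":65}
After op 19 (remove /ofa): {"ads":94,"su":92,"wpn":65}
After op 20 (replace /ads 41): {"ads":41,"su":92,"wpn":65}
After op 21 (replace /su 10): {"ads":41,"su":10,"wpn":65}
After op 22 (add /wpn 68): {"ads":41,"su":10,"wpn":68}
After op 23 (remove /ads): {"su":10,"wpn":68}
After op 24 (add /pp 7): {"pp":7,"su":10,"wpn":68}

Answer: {"pp":7,"su":10,"wpn":68}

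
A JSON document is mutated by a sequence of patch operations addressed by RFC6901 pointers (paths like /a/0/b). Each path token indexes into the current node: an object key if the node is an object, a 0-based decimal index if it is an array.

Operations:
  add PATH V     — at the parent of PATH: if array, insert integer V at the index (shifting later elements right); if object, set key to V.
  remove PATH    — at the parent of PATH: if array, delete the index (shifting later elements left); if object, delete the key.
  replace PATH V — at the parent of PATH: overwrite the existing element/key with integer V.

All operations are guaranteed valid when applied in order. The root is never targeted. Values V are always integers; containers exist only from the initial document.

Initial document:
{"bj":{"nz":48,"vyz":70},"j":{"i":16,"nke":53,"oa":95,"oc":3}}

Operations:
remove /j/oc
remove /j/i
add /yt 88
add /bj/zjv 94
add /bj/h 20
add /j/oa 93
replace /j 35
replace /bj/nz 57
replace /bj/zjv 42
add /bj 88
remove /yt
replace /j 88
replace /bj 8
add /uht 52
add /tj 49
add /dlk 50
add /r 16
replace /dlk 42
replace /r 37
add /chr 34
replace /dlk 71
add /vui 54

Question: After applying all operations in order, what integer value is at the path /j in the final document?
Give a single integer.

After op 1 (remove /j/oc): {"bj":{"nz":48,"vyz":70},"j":{"i":16,"nke":53,"oa":95}}
After op 2 (remove /j/i): {"bj":{"nz":48,"vyz":70},"j":{"nke":53,"oa":95}}
After op 3 (add /yt 88): {"bj":{"nz":48,"vyz":70},"j":{"nke":53,"oa":95},"yt":88}
After op 4 (add /bj/zjv 94): {"bj":{"nz":48,"vyz":70,"zjv":94},"j":{"nke":53,"oa":95},"yt":88}
After op 5 (add /bj/h 20): {"bj":{"h":20,"nz":48,"vyz":70,"zjv":94},"j":{"nke":53,"oa":95},"yt":88}
After op 6 (add /j/oa 93): {"bj":{"h":20,"nz":48,"vyz":70,"zjv":94},"j":{"nke":53,"oa":93},"yt":88}
After op 7 (replace /j 35): {"bj":{"h":20,"nz":48,"vyz":70,"zjv":94},"j":35,"yt":88}
After op 8 (replace /bj/nz 57): {"bj":{"h":20,"nz":57,"vyz":70,"zjv":94},"j":35,"yt":88}
After op 9 (replace /bj/zjv 42): {"bj":{"h":20,"nz":57,"vyz":70,"zjv":42},"j":35,"yt":88}
After op 10 (add /bj 88): {"bj":88,"j":35,"yt":88}
After op 11 (remove /yt): {"bj":88,"j":35}
After op 12 (replace /j 88): {"bj":88,"j":88}
After op 13 (replace /bj 8): {"bj":8,"j":88}
After op 14 (add /uht 52): {"bj":8,"j":88,"uht":52}
After op 15 (add /tj 49): {"bj":8,"j":88,"tj":49,"uht":52}
After op 16 (add /dlk 50): {"bj":8,"dlk":50,"j":88,"tj":49,"uht":52}
After op 17 (add /r 16): {"bj":8,"dlk":50,"j":88,"r":16,"tj":49,"uht":52}
After op 18 (replace /dlk 42): {"bj":8,"dlk":42,"j":88,"r":16,"tj":49,"uht":52}
After op 19 (replace /r 37): {"bj":8,"dlk":42,"j":88,"r":37,"tj":49,"uht":52}
After op 20 (add /chr 34): {"bj":8,"chr":34,"dlk":42,"j":88,"r":37,"tj":49,"uht":52}
After op 21 (replace /dlk 71): {"bj":8,"chr":34,"dlk":71,"j":88,"r":37,"tj":49,"uht":52}
After op 22 (add /vui 54): {"bj":8,"chr":34,"dlk":71,"j":88,"r":37,"tj":49,"uht":52,"vui":54}
Value at /j: 88

Answer: 88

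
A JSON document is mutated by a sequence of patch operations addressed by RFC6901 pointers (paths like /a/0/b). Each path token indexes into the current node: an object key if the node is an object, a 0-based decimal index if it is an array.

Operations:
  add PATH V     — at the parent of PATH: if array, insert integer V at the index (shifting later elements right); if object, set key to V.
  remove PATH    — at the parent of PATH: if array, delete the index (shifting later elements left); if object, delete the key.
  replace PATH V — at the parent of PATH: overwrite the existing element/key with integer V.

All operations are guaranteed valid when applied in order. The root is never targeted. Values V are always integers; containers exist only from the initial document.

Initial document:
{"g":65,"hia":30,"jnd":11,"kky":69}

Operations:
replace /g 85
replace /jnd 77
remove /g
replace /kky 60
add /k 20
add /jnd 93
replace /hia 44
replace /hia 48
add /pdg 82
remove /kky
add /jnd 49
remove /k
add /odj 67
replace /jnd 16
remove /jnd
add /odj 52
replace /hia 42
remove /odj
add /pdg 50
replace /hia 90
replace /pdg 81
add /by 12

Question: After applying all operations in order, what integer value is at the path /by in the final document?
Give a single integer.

Answer: 12

Derivation:
After op 1 (replace /g 85): {"g":85,"hia":30,"jnd":11,"kky":69}
After op 2 (replace /jnd 77): {"g":85,"hia":30,"jnd":77,"kky":69}
After op 3 (remove /g): {"hia":30,"jnd":77,"kky":69}
After op 4 (replace /kky 60): {"hia":30,"jnd":77,"kky":60}
After op 5 (add /k 20): {"hia":30,"jnd":77,"k":20,"kky":60}
After op 6 (add /jnd 93): {"hia":30,"jnd":93,"k":20,"kky":60}
After op 7 (replace /hia 44): {"hia":44,"jnd":93,"k":20,"kky":60}
After op 8 (replace /hia 48): {"hia":48,"jnd":93,"k":20,"kky":60}
After op 9 (add /pdg 82): {"hia":48,"jnd":93,"k":20,"kky":60,"pdg":82}
After op 10 (remove /kky): {"hia":48,"jnd":93,"k":20,"pdg":82}
After op 11 (add /jnd 49): {"hia":48,"jnd":49,"k":20,"pdg":82}
After op 12 (remove /k): {"hia":48,"jnd":49,"pdg":82}
After op 13 (add /odj 67): {"hia":48,"jnd":49,"odj":67,"pdg":82}
After op 14 (replace /jnd 16): {"hia":48,"jnd":16,"odj":67,"pdg":82}
After op 15 (remove /jnd): {"hia":48,"odj":67,"pdg":82}
After op 16 (add /odj 52): {"hia":48,"odj":52,"pdg":82}
After op 17 (replace /hia 42): {"hia":42,"odj":52,"pdg":82}
After op 18 (remove /odj): {"hia":42,"pdg":82}
After op 19 (add /pdg 50): {"hia":42,"pdg":50}
After op 20 (replace /hia 90): {"hia":90,"pdg":50}
After op 21 (replace /pdg 81): {"hia":90,"pdg":81}
After op 22 (add /by 12): {"by":12,"hia":90,"pdg":81}
Value at /by: 12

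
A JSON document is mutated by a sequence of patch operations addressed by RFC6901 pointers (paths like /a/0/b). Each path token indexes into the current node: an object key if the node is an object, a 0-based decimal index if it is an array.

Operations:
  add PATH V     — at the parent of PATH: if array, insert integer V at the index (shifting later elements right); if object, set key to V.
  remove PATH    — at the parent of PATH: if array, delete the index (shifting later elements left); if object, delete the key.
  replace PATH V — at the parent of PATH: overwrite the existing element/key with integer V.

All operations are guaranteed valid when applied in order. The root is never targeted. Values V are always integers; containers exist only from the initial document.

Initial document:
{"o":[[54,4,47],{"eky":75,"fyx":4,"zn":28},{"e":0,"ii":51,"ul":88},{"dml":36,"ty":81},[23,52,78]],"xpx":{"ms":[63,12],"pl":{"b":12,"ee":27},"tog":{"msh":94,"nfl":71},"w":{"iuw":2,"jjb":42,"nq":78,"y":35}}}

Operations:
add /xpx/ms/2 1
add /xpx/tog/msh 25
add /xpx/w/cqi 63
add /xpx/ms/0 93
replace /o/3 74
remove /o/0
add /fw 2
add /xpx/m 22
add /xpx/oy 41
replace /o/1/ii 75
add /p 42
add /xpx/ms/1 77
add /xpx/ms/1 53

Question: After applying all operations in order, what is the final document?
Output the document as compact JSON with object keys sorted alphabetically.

After op 1 (add /xpx/ms/2 1): {"o":[[54,4,47],{"eky":75,"fyx":4,"zn":28},{"e":0,"ii":51,"ul":88},{"dml":36,"ty":81},[23,52,78]],"xpx":{"ms":[63,12,1],"pl":{"b":12,"ee":27},"tog":{"msh":94,"nfl":71},"w":{"iuw":2,"jjb":42,"nq":78,"y":35}}}
After op 2 (add /xpx/tog/msh 25): {"o":[[54,4,47],{"eky":75,"fyx":4,"zn":28},{"e":0,"ii":51,"ul":88},{"dml":36,"ty":81},[23,52,78]],"xpx":{"ms":[63,12,1],"pl":{"b":12,"ee":27},"tog":{"msh":25,"nfl":71},"w":{"iuw":2,"jjb":42,"nq":78,"y":35}}}
After op 3 (add /xpx/w/cqi 63): {"o":[[54,4,47],{"eky":75,"fyx":4,"zn":28},{"e":0,"ii":51,"ul":88},{"dml":36,"ty":81},[23,52,78]],"xpx":{"ms":[63,12,1],"pl":{"b":12,"ee":27},"tog":{"msh":25,"nfl":71},"w":{"cqi":63,"iuw":2,"jjb":42,"nq":78,"y":35}}}
After op 4 (add /xpx/ms/0 93): {"o":[[54,4,47],{"eky":75,"fyx":4,"zn":28},{"e":0,"ii":51,"ul":88},{"dml":36,"ty":81},[23,52,78]],"xpx":{"ms":[93,63,12,1],"pl":{"b":12,"ee":27},"tog":{"msh":25,"nfl":71},"w":{"cqi":63,"iuw":2,"jjb":42,"nq":78,"y":35}}}
After op 5 (replace /o/3 74): {"o":[[54,4,47],{"eky":75,"fyx":4,"zn":28},{"e":0,"ii":51,"ul":88},74,[23,52,78]],"xpx":{"ms":[93,63,12,1],"pl":{"b":12,"ee":27},"tog":{"msh":25,"nfl":71},"w":{"cqi":63,"iuw":2,"jjb":42,"nq":78,"y":35}}}
After op 6 (remove /o/0): {"o":[{"eky":75,"fyx":4,"zn":28},{"e":0,"ii":51,"ul":88},74,[23,52,78]],"xpx":{"ms":[93,63,12,1],"pl":{"b":12,"ee":27},"tog":{"msh":25,"nfl":71},"w":{"cqi":63,"iuw":2,"jjb":42,"nq":78,"y":35}}}
After op 7 (add /fw 2): {"fw":2,"o":[{"eky":75,"fyx":4,"zn":28},{"e":0,"ii":51,"ul":88},74,[23,52,78]],"xpx":{"ms":[93,63,12,1],"pl":{"b":12,"ee":27},"tog":{"msh":25,"nfl":71},"w":{"cqi":63,"iuw":2,"jjb":42,"nq":78,"y":35}}}
After op 8 (add /xpx/m 22): {"fw":2,"o":[{"eky":75,"fyx":4,"zn":28},{"e":0,"ii":51,"ul":88},74,[23,52,78]],"xpx":{"m":22,"ms":[93,63,12,1],"pl":{"b":12,"ee":27},"tog":{"msh":25,"nfl":71},"w":{"cqi":63,"iuw":2,"jjb":42,"nq":78,"y":35}}}
After op 9 (add /xpx/oy 41): {"fw":2,"o":[{"eky":75,"fyx":4,"zn":28},{"e":0,"ii":51,"ul":88},74,[23,52,78]],"xpx":{"m":22,"ms":[93,63,12,1],"oy":41,"pl":{"b":12,"ee":27},"tog":{"msh":25,"nfl":71},"w":{"cqi":63,"iuw":2,"jjb":42,"nq":78,"y":35}}}
After op 10 (replace /o/1/ii 75): {"fw":2,"o":[{"eky":75,"fyx":4,"zn":28},{"e":0,"ii":75,"ul":88},74,[23,52,78]],"xpx":{"m":22,"ms":[93,63,12,1],"oy":41,"pl":{"b":12,"ee":27},"tog":{"msh":25,"nfl":71},"w":{"cqi":63,"iuw":2,"jjb":42,"nq":78,"y":35}}}
After op 11 (add /p 42): {"fw":2,"o":[{"eky":75,"fyx":4,"zn":28},{"e":0,"ii":75,"ul":88},74,[23,52,78]],"p":42,"xpx":{"m":22,"ms":[93,63,12,1],"oy":41,"pl":{"b":12,"ee":27},"tog":{"msh":25,"nfl":71},"w":{"cqi":63,"iuw":2,"jjb":42,"nq":78,"y":35}}}
After op 12 (add /xpx/ms/1 77): {"fw":2,"o":[{"eky":75,"fyx":4,"zn":28},{"e":0,"ii":75,"ul":88},74,[23,52,78]],"p":42,"xpx":{"m":22,"ms":[93,77,63,12,1],"oy":41,"pl":{"b":12,"ee":27},"tog":{"msh":25,"nfl":71},"w":{"cqi":63,"iuw":2,"jjb":42,"nq":78,"y":35}}}
After op 13 (add /xpx/ms/1 53): {"fw":2,"o":[{"eky":75,"fyx":4,"zn":28},{"e":0,"ii":75,"ul":88},74,[23,52,78]],"p":42,"xpx":{"m":22,"ms":[93,53,77,63,12,1],"oy":41,"pl":{"b":12,"ee":27},"tog":{"msh":25,"nfl":71},"w":{"cqi":63,"iuw":2,"jjb":42,"nq":78,"y":35}}}

Answer: {"fw":2,"o":[{"eky":75,"fyx":4,"zn":28},{"e":0,"ii":75,"ul":88},74,[23,52,78]],"p":42,"xpx":{"m":22,"ms":[93,53,77,63,12,1],"oy":41,"pl":{"b":12,"ee":27},"tog":{"msh":25,"nfl":71},"w":{"cqi":63,"iuw":2,"jjb":42,"nq":78,"y":35}}}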